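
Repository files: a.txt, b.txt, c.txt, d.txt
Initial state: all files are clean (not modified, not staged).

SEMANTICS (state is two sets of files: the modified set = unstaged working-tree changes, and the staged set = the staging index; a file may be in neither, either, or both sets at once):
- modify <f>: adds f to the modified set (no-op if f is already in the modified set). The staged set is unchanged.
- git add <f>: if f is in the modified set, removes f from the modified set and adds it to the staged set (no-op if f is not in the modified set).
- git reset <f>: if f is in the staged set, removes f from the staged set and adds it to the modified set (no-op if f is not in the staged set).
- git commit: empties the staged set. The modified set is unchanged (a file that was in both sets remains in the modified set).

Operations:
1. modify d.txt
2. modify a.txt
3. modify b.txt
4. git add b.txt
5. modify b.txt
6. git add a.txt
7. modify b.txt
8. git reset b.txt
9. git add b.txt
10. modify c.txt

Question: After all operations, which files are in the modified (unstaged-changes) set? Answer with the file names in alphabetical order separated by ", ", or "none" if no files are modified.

After op 1 (modify d.txt): modified={d.txt} staged={none}
After op 2 (modify a.txt): modified={a.txt, d.txt} staged={none}
After op 3 (modify b.txt): modified={a.txt, b.txt, d.txt} staged={none}
After op 4 (git add b.txt): modified={a.txt, d.txt} staged={b.txt}
After op 5 (modify b.txt): modified={a.txt, b.txt, d.txt} staged={b.txt}
After op 6 (git add a.txt): modified={b.txt, d.txt} staged={a.txt, b.txt}
After op 7 (modify b.txt): modified={b.txt, d.txt} staged={a.txt, b.txt}
After op 8 (git reset b.txt): modified={b.txt, d.txt} staged={a.txt}
After op 9 (git add b.txt): modified={d.txt} staged={a.txt, b.txt}
After op 10 (modify c.txt): modified={c.txt, d.txt} staged={a.txt, b.txt}

Answer: c.txt, d.txt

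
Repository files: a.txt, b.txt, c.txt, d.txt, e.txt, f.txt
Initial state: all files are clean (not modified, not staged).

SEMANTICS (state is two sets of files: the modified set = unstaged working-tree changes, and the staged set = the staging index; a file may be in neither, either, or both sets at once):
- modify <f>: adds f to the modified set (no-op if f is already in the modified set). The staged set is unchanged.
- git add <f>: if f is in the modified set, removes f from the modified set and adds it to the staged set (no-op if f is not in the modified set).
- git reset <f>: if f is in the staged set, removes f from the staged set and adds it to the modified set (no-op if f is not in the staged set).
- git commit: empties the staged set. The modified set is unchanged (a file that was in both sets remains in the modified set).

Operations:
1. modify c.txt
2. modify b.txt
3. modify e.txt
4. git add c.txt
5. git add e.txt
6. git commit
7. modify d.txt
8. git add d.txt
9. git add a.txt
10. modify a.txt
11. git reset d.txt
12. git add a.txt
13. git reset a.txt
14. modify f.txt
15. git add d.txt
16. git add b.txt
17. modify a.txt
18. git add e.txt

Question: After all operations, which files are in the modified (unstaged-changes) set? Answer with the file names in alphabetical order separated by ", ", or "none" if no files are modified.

Answer: a.txt, f.txt

Derivation:
After op 1 (modify c.txt): modified={c.txt} staged={none}
After op 2 (modify b.txt): modified={b.txt, c.txt} staged={none}
After op 3 (modify e.txt): modified={b.txt, c.txt, e.txt} staged={none}
After op 4 (git add c.txt): modified={b.txt, e.txt} staged={c.txt}
After op 5 (git add e.txt): modified={b.txt} staged={c.txt, e.txt}
After op 6 (git commit): modified={b.txt} staged={none}
After op 7 (modify d.txt): modified={b.txt, d.txt} staged={none}
After op 8 (git add d.txt): modified={b.txt} staged={d.txt}
After op 9 (git add a.txt): modified={b.txt} staged={d.txt}
After op 10 (modify a.txt): modified={a.txt, b.txt} staged={d.txt}
After op 11 (git reset d.txt): modified={a.txt, b.txt, d.txt} staged={none}
After op 12 (git add a.txt): modified={b.txt, d.txt} staged={a.txt}
After op 13 (git reset a.txt): modified={a.txt, b.txt, d.txt} staged={none}
After op 14 (modify f.txt): modified={a.txt, b.txt, d.txt, f.txt} staged={none}
After op 15 (git add d.txt): modified={a.txt, b.txt, f.txt} staged={d.txt}
After op 16 (git add b.txt): modified={a.txt, f.txt} staged={b.txt, d.txt}
After op 17 (modify a.txt): modified={a.txt, f.txt} staged={b.txt, d.txt}
After op 18 (git add e.txt): modified={a.txt, f.txt} staged={b.txt, d.txt}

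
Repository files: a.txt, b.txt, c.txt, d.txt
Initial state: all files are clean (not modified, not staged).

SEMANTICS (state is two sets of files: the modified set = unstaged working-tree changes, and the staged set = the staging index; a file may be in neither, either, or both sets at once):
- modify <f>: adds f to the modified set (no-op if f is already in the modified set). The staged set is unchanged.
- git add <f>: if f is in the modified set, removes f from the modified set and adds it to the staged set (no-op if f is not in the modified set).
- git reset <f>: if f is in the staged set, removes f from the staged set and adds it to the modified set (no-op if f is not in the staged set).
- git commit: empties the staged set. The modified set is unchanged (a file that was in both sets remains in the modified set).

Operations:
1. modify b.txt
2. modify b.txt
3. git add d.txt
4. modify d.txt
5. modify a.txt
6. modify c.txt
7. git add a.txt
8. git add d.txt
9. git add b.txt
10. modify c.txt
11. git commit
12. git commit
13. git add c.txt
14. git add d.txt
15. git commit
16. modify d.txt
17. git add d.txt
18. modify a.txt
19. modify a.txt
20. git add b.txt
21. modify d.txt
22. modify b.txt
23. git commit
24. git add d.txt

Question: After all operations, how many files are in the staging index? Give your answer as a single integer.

After op 1 (modify b.txt): modified={b.txt} staged={none}
After op 2 (modify b.txt): modified={b.txt} staged={none}
After op 3 (git add d.txt): modified={b.txt} staged={none}
After op 4 (modify d.txt): modified={b.txt, d.txt} staged={none}
After op 5 (modify a.txt): modified={a.txt, b.txt, d.txt} staged={none}
After op 6 (modify c.txt): modified={a.txt, b.txt, c.txt, d.txt} staged={none}
After op 7 (git add a.txt): modified={b.txt, c.txt, d.txt} staged={a.txt}
After op 8 (git add d.txt): modified={b.txt, c.txt} staged={a.txt, d.txt}
After op 9 (git add b.txt): modified={c.txt} staged={a.txt, b.txt, d.txt}
After op 10 (modify c.txt): modified={c.txt} staged={a.txt, b.txt, d.txt}
After op 11 (git commit): modified={c.txt} staged={none}
After op 12 (git commit): modified={c.txt} staged={none}
After op 13 (git add c.txt): modified={none} staged={c.txt}
After op 14 (git add d.txt): modified={none} staged={c.txt}
After op 15 (git commit): modified={none} staged={none}
After op 16 (modify d.txt): modified={d.txt} staged={none}
After op 17 (git add d.txt): modified={none} staged={d.txt}
After op 18 (modify a.txt): modified={a.txt} staged={d.txt}
After op 19 (modify a.txt): modified={a.txt} staged={d.txt}
After op 20 (git add b.txt): modified={a.txt} staged={d.txt}
After op 21 (modify d.txt): modified={a.txt, d.txt} staged={d.txt}
After op 22 (modify b.txt): modified={a.txt, b.txt, d.txt} staged={d.txt}
After op 23 (git commit): modified={a.txt, b.txt, d.txt} staged={none}
After op 24 (git add d.txt): modified={a.txt, b.txt} staged={d.txt}
Final staged set: {d.txt} -> count=1

Answer: 1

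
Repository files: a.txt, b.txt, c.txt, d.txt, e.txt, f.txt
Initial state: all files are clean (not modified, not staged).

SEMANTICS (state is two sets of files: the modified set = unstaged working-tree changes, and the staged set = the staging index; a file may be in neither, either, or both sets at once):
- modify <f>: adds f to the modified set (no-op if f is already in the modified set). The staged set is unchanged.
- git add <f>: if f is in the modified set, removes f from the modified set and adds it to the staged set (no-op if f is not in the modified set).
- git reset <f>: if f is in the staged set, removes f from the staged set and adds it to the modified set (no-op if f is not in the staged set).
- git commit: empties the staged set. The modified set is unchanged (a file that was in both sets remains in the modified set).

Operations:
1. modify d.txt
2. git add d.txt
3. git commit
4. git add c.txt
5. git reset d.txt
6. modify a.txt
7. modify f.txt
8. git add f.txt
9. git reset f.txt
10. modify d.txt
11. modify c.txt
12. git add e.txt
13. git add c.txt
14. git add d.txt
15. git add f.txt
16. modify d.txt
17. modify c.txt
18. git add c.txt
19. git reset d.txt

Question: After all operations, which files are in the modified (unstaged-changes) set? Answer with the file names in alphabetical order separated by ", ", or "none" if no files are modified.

Answer: a.txt, d.txt

Derivation:
After op 1 (modify d.txt): modified={d.txt} staged={none}
After op 2 (git add d.txt): modified={none} staged={d.txt}
After op 3 (git commit): modified={none} staged={none}
After op 4 (git add c.txt): modified={none} staged={none}
After op 5 (git reset d.txt): modified={none} staged={none}
After op 6 (modify a.txt): modified={a.txt} staged={none}
After op 7 (modify f.txt): modified={a.txt, f.txt} staged={none}
After op 8 (git add f.txt): modified={a.txt} staged={f.txt}
After op 9 (git reset f.txt): modified={a.txt, f.txt} staged={none}
After op 10 (modify d.txt): modified={a.txt, d.txt, f.txt} staged={none}
After op 11 (modify c.txt): modified={a.txt, c.txt, d.txt, f.txt} staged={none}
After op 12 (git add e.txt): modified={a.txt, c.txt, d.txt, f.txt} staged={none}
After op 13 (git add c.txt): modified={a.txt, d.txt, f.txt} staged={c.txt}
After op 14 (git add d.txt): modified={a.txt, f.txt} staged={c.txt, d.txt}
After op 15 (git add f.txt): modified={a.txt} staged={c.txt, d.txt, f.txt}
After op 16 (modify d.txt): modified={a.txt, d.txt} staged={c.txt, d.txt, f.txt}
After op 17 (modify c.txt): modified={a.txt, c.txt, d.txt} staged={c.txt, d.txt, f.txt}
After op 18 (git add c.txt): modified={a.txt, d.txt} staged={c.txt, d.txt, f.txt}
After op 19 (git reset d.txt): modified={a.txt, d.txt} staged={c.txt, f.txt}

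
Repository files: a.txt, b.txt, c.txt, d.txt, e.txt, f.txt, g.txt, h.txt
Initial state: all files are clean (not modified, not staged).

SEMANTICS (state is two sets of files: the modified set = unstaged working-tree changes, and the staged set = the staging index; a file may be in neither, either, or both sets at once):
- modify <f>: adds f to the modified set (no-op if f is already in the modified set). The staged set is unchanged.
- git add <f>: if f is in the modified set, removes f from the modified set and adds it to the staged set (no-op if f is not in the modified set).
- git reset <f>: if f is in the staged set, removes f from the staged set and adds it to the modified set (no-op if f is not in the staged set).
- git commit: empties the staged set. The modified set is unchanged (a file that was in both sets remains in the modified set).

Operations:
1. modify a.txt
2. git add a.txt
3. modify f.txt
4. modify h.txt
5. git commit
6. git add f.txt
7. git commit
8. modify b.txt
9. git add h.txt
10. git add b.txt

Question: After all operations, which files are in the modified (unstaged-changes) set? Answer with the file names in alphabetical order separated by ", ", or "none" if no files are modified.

After op 1 (modify a.txt): modified={a.txt} staged={none}
After op 2 (git add a.txt): modified={none} staged={a.txt}
After op 3 (modify f.txt): modified={f.txt} staged={a.txt}
After op 4 (modify h.txt): modified={f.txt, h.txt} staged={a.txt}
After op 5 (git commit): modified={f.txt, h.txt} staged={none}
After op 6 (git add f.txt): modified={h.txt} staged={f.txt}
After op 7 (git commit): modified={h.txt} staged={none}
After op 8 (modify b.txt): modified={b.txt, h.txt} staged={none}
After op 9 (git add h.txt): modified={b.txt} staged={h.txt}
After op 10 (git add b.txt): modified={none} staged={b.txt, h.txt}

Answer: none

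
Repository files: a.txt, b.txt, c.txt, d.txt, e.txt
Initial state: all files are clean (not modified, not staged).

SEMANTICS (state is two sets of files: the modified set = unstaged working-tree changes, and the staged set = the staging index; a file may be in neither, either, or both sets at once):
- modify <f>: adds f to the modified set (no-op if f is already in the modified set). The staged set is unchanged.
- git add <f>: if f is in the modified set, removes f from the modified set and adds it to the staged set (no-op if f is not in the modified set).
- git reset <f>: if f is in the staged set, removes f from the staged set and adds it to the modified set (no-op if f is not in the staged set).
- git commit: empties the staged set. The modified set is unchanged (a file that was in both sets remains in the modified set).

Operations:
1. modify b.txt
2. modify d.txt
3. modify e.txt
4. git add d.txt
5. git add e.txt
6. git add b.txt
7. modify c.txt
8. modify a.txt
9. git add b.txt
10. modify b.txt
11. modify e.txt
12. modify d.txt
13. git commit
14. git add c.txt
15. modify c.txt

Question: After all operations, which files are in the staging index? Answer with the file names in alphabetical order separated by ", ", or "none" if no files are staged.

Answer: c.txt

Derivation:
After op 1 (modify b.txt): modified={b.txt} staged={none}
After op 2 (modify d.txt): modified={b.txt, d.txt} staged={none}
After op 3 (modify e.txt): modified={b.txt, d.txt, e.txt} staged={none}
After op 4 (git add d.txt): modified={b.txt, e.txt} staged={d.txt}
After op 5 (git add e.txt): modified={b.txt} staged={d.txt, e.txt}
After op 6 (git add b.txt): modified={none} staged={b.txt, d.txt, e.txt}
After op 7 (modify c.txt): modified={c.txt} staged={b.txt, d.txt, e.txt}
After op 8 (modify a.txt): modified={a.txt, c.txt} staged={b.txt, d.txt, e.txt}
After op 9 (git add b.txt): modified={a.txt, c.txt} staged={b.txt, d.txt, e.txt}
After op 10 (modify b.txt): modified={a.txt, b.txt, c.txt} staged={b.txt, d.txt, e.txt}
After op 11 (modify e.txt): modified={a.txt, b.txt, c.txt, e.txt} staged={b.txt, d.txt, e.txt}
After op 12 (modify d.txt): modified={a.txt, b.txt, c.txt, d.txt, e.txt} staged={b.txt, d.txt, e.txt}
After op 13 (git commit): modified={a.txt, b.txt, c.txt, d.txt, e.txt} staged={none}
After op 14 (git add c.txt): modified={a.txt, b.txt, d.txt, e.txt} staged={c.txt}
After op 15 (modify c.txt): modified={a.txt, b.txt, c.txt, d.txt, e.txt} staged={c.txt}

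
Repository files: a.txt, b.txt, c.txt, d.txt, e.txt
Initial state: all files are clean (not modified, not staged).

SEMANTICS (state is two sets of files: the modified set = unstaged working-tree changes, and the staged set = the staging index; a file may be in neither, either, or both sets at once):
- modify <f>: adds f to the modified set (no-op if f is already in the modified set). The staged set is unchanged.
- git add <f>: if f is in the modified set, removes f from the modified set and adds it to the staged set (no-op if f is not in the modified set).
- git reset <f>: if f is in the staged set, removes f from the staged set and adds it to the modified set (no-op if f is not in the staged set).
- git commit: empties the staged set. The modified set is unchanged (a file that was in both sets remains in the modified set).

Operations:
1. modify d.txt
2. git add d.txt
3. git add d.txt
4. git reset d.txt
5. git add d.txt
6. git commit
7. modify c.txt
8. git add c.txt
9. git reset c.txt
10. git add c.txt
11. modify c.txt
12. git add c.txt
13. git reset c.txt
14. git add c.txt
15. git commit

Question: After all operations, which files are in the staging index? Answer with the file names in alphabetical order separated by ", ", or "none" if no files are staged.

Answer: none

Derivation:
After op 1 (modify d.txt): modified={d.txt} staged={none}
After op 2 (git add d.txt): modified={none} staged={d.txt}
After op 3 (git add d.txt): modified={none} staged={d.txt}
After op 4 (git reset d.txt): modified={d.txt} staged={none}
After op 5 (git add d.txt): modified={none} staged={d.txt}
After op 6 (git commit): modified={none} staged={none}
After op 7 (modify c.txt): modified={c.txt} staged={none}
After op 8 (git add c.txt): modified={none} staged={c.txt}
After op 9 (git reset c.txt): modified={c.txt} staged={none}
After op 10 (git add c.txt): modified={none} staged={c.txt}
After op 11 (modify c.txt): modified={c.txt} staged={c.txt}
After op 12 (git add c.txt): modified={none} staged={c.txt}
After op 13 (git reset c.txt): modified={c.txt} staged={none}
After op 14 (git add c.txt): modified={none} staged={c.txt}
After op 15 (git commit): modified={none} staged={none}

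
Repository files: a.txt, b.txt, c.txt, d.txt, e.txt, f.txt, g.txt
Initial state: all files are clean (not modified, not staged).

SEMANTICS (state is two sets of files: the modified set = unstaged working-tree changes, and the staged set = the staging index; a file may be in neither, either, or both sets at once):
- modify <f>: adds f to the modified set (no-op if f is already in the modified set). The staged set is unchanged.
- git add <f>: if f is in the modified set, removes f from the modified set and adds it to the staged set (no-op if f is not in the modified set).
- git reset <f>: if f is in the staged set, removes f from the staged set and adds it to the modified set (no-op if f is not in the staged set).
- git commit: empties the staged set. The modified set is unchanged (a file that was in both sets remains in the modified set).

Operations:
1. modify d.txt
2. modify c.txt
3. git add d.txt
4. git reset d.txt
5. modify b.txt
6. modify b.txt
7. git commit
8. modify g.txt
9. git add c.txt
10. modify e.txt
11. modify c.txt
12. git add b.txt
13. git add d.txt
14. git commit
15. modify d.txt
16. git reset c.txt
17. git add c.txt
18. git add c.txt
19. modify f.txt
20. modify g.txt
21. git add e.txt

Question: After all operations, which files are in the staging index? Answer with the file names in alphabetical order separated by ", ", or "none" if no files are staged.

After op 1 (modify d.txt): modified={d.txt} staged={none}
After op 2 (modify c.txt): modified={c.txt, d.txt} staged={none}
After op 3 (git add d.txt): modified={c.txt} staged={d.txt}
After op 4 (git reset d.txt): modified={c.txt, d.txt} staged={none}
After op 5 (modify b.txt): modified={b.txt, c.txt, d.txt} staged={none}
After op 6 (modify b.txt): modified={b.txt, c.txt, d.txt} staged={none}
After op 7 (git commit): modified={b.txt, c.txt, d.txt} staged={none}
After op 8 (modify g.txt): modified={b.txt, c.txt, d.txt, g.txt} staged={none}
After op 9 (git add c.txt): modified={b.txt, d.txt, g.txt} staged={c.txt}
After op 10 (modify e.txt): modified={b.txt, d.txt, e.txt, g.txt} staged={c.txt}
After op 11 (modify c.txt): modified={b.txt, c.txt, d.txt, e.txt, g.txt} staged={c.txt}
After op 12 (git add b.txt): modified={c.txt, d.txt, e.txt, g.txt} staged={b.txt, c.txt}
After op 13 (git add d.txt): modified={c.txt, e.txt, g.txt} staged={b.txt, c.txt, d.txt}
After op 14 (git commit): modified={c.txt, e.txt, g.txt} staged={none}
After op 15 (modify d.txt): modified={c.txt, d.txt, e.txt, g.txt} staged={none}
After op 16 (git reset c.txt): modified={c.txt, d.txt, e.txt, g.txt} staged={none}
After op 17 (git add c.txt): modified={d.txt, e.txt, g.txt} staged={c.txt}
After op 18 (git add c.txt): modified={d.txt, e.txt, g.txt} staged={c.txt}
After op 19 (modify f.txt): modified={d.txt, e.txt, f.txt, g.txt} staged={c.txt}
After op 20 (modify g.txt): modified={d.txt, e.txt, f.txt, g.txt} staged={c.txt}
After op 21 (git add e.txt): modified={d.txt, f.txt, g.txt} staged={c.txt, e.txt}

Answer: c.txt, e.txt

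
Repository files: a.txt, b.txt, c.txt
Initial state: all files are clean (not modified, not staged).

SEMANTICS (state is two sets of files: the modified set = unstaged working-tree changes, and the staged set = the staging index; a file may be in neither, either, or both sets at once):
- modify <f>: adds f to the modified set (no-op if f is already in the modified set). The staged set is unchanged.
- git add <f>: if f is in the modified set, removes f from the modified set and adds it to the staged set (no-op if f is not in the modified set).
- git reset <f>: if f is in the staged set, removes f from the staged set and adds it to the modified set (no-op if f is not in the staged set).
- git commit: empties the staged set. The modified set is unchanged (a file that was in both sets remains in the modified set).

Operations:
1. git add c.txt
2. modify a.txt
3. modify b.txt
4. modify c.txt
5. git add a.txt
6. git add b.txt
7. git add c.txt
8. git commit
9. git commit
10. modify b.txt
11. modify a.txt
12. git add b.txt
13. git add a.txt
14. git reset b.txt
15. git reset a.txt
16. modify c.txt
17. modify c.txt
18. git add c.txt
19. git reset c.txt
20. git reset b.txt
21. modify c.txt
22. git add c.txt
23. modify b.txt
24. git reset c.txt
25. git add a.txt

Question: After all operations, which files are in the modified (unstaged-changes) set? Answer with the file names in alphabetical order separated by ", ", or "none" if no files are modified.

After op 1 (git add c.txt): modified={none} staged={none}
After op 2 (modify a.txt): modified={a.txt} staged={none}
After op 3 (modify b.txt): modified={a.txt, b.txt} staged={none}
After op 4 (modify c.txt): modified={a.txt, b.txt, c.txt} staged={none}
After op 5 (git add a.txt): modified={b.txt, c.txt} staged={a.txt}
After op 6 (git add b.txt): modified={c.txt} staged={a.txt, b.txt}
After op 7 (git add c.txt): modified={none} staged={a.txt, b.txt, c.txt}
After op 8 (git commit): modified={none} staged={none}
After op 9 (git commit): modified={none} staged={none}
After op 10 (modify b.txt): modified={b.txt} staged={none}
After op 11 (modify a.txt): modified={a.txt, b.txt} staged={none}
After op 12 (git add b.txt): modified={a.txt} staged={b.txt}
After op 13 (git add a.txt): modified={none} staged={a.txt, b.txt}
After op 14 (git reset b.txt): modified={b.txt} staged={a.txt}
After op 15 (git reset a.txt): modified={a.txt, b.txt} staged={none}
After op 16 (modify c.txt): modified={a.txt, b.txt, c.txt} staged={none}
After op 17 (modify c.txt): modified={a.txt, b.txt, c.txt} staged={none}
After op 18 (git add c.txt): modified={a.txt, b.txt} staged={c.txt}
After op 19 (git reset c.txt): modified={a.txt, b.txt, c.txt} staged={none}
After op 20 (git reset b.txt): modified={a.txt, b.txt, c.txt} staged={none}
After op 21 (modify c.txt): modified={a.txt, b.txt, c.txt} staged={none}
After op 22 (git add c.txt): modified={a.txt, b.txt} staged={c.txt}
After op 23 (modify b.txt): modified={a.txt, b.txt} staged={c.txt}
After op 24 (git reset c.txt): modified={a.txt, b.txt, c.txt} staged={none}
After op 25 (git add a.txt): modified={b.txt, c.txt} staged={a.txt}

Answer: b.txt, c.txt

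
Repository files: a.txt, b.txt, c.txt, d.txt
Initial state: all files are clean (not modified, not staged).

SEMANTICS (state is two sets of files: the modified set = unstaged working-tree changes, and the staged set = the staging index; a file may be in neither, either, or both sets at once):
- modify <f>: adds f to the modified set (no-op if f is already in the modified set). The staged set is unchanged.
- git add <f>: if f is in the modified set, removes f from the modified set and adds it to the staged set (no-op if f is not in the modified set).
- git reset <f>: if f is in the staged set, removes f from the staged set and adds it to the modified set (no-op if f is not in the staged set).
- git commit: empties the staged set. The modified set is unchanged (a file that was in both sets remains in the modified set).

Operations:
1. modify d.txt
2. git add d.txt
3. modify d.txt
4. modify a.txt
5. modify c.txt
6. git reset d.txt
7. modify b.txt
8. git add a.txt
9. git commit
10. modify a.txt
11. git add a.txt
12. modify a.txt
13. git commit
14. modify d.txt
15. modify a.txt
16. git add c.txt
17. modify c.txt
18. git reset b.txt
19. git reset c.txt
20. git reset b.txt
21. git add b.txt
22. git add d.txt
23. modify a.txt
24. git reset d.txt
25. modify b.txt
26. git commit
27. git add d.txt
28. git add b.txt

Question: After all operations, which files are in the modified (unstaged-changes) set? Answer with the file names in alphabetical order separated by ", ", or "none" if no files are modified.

Answer: a.txt, c.txt

Derivation:
After op 1 (modify d.txt): modified={d.txt} staged={none}
After op 2 (git add d.txt): modified={none} staged={d.txt}
After op 3 (modify d.txt): modified={d.txt} staged={d.txt}
After op 4 (modify a.txt): modified={a.txt, d.txt} staged={d.txt}
After op 5 (modify c.txt): modified={a.txt, c.txt, d.txt} staged={d.txt}
After op 6 (git reset d.txt): modified={a.txt, c.txt, d.txt} staged={none}
After op 7 (modify b.txt): modified={a.txt, b.txt, c.txt, d.txt} staged={none}
After op 8 (git add a.txt): modified={b.txt, c.txt, d.txt} staged={a.txt}
After op 9 (git commit): modified={b.txt, c.txt, d.txt} staged={none}
After op 10 (modify a.txt): modified={a.txt, b.txt, c.txt, d.txt} staged={none}
After op 11 (git add a.txt): modified={b.txt, c.txt, d.txt} staged={a.txt}
After op 12 (modify a.txt): modified={a.txt, b.txt, c.txt, d.txt} staged={a.txt}
After op 13 (git commit): modified={a.txt, b.txt, c.txt, d.txt} staged={none}
After op 14 (modify d.txt): modified={a.txt, b.txt, c.txt, d.txt} staged={none}
After op 15 (modify a.txt): modified={a.txt, b.txt, c.txt, d.txt} staged={none}
After op 16 (git add c.txt): modified={a.txt, b.txt, d.txt} staged={c.txt}
After op 17 (modify c.txt): modified={a.txt, b.txt, c.txt, d.txt} staged={c.txt}
After op 18 (git reset b.txt): modified={a.txt, b.txt, c.txt, d.txt} staged={c.txt}
After op 19 (git reset c.txt): modified={a.txt, b.txt, c.txt, d.txt} staged={none}
After op 20 (git reset b.txt): modified={a.txt, b.txt, c.txt, d.txt} staged={none}
After op 21 (git add b.txt): modified={a.txt, c.txt, d.txt} staged={b.txt}
After op 22 (git add d.txt): modified={a.txt, c.txt} staged={b.txt, d.txt}
After op 23 (modify a.txt): modified={a.txt, c.txt} staged={b.txt, d.txt}
After op 24 (git reset d.txt): modified={a.txt, c.txt, d.txt} staged={b.txt}
After op 25 (modify b.txt): modified={a.txt, b.txt, c.txt, d.txt} staged={b.txt}
After op 26 (git commit): modified={a.txt, b.txt, c.txt, d.txt} staged={none}
After op 27 (git add d.txt): modified={a.txt, b.txt, c.txt} staged={d.txt}
After op 28 (git add b.txt): modified={a.txt, c.txt} staged={b.txt, d.txt}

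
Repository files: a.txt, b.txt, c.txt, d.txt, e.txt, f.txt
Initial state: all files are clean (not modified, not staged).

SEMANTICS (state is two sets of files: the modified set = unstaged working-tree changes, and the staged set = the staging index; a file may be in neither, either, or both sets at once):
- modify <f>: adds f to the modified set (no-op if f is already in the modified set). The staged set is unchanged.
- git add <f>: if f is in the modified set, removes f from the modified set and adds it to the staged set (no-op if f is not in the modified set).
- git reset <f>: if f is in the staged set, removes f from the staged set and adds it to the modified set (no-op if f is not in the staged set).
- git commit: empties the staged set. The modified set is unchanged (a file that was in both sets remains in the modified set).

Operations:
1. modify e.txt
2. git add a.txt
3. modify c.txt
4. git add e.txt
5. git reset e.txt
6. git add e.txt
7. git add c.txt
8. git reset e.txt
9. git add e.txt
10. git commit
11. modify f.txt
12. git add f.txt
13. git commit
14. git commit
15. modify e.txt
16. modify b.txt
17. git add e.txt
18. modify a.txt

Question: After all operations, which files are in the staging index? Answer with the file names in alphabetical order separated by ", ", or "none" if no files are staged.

After op 1 (modify e.txt): modified={e.txt} staged={none}
After op 2 (git add a.txt): modified={e.txt} staged={none}
After op 3 (modify c.txt): modified={c.txt, e.txt} staged={none}
After op 4 (git add e.txt): modified={c.txt} staged={e.txt}
After op 5 (git reset e.txt): modified={c.txt, e.txt} staged={none}
After op 6 (git add e.txt): modified={c.txt} staged={e.txt}
After op 7 (git add c.txt): modified={none} staged={c.txt, e.txt}
After op 8 (git reset e.txt): modified={e.txt} staged={c.txt}
After op 9 (git add e.txt): modified={none} staged={c.txt, e.txt}
After op 10 (git commit): modified={none} staged={none}
After op 11 (modify f.txt): modified={f.txt} staged={none}
After op 12 (git add f.txt): modified={none} staged={f.txt}
After op 13 (git commit): modified={none} staged={none}
After op 14 (git commit): modified={none} staged={none}
After op 15 (modify e.txt): modified={e.txt} staged={none}
After op 16 (modify b.txt): modified={b.txt, e.txt} staged={none}
After op 17 (git add e.txt): modified={b.txt} staged={e.txt}
After op 18 (modify a.txt): modified={a.txt, b.txt} staged={e.txt}

Answer: e.txt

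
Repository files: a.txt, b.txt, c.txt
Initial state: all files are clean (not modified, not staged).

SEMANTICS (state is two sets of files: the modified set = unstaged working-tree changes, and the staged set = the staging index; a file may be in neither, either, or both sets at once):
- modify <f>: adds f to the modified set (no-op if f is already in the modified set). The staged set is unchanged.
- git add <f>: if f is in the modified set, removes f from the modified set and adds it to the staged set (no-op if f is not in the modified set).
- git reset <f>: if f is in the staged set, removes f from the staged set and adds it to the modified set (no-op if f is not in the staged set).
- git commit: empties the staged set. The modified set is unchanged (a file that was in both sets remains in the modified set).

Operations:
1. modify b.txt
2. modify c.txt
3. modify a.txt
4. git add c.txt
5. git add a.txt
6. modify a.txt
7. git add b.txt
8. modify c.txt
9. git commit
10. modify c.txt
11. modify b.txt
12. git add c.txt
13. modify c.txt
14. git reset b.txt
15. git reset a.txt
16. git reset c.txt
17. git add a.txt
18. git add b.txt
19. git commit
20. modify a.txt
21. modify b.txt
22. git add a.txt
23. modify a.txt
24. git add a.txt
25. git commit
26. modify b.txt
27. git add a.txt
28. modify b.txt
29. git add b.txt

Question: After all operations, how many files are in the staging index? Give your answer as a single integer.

Answer: 1

Derivation:
After op 1 (modify b.txt): modified={b.txt} staged={none}
After op 2 (modify c.txt): modified={b.txt, c.txt} staged={none}
After op 3 (modify a.txt): modified={a.txt, b.txt, c.txt} staged={none}
After op 4 (git add c.txt): modified={a.txt, b.txt} staged={c.txt}
After op 5 (git add a.txt): modified={b.txt} staged={a.txt, c.txt}
After op 6 (modify a.txt): modified={a.txt, b.txt} staged={a.txt, c.txt}
After op 7 (git add b.txt): modified={a.txt} staged={a.txt, b.txt, c.txt}
After op 8 (modify c.txt): modified={a.txt, c.txt} staged={a.txt, b.txt, c.txt}
After op 9 (git commit): modified={a.txt, c.txt} staged={none}
After op 10 (modify c.txt): modified={a.txt, c.txt} staged={none}
After op 11 (modify b.txt): modified={a.txt, b.txt, c.txt} staged={none}
After op 12 (git add c.txt): modified={a.txt, b.txt} staged={c.txt}
After op 13 (modify c.txt): modified={a.txt, b.txt, c.txt} staged={c.txt}
After op 14 (git reset b.txt): modified={a.txt, b.txt, c.txt} staged={c.txt}
After op 15 (git reset a.txt): modified={a.txt, b.txt, c.txt} staged={c.txt}
After op 16 (git reset c.txt): modified={a.txt, b.txt, c.txt} staged={none}
After op 17 (git add a.txt): modified={b.txt, c.txt} staged={a.txt}
After op 18 (git add b.txt): modified={c.txt} staged={a.txt, b.txt}
After op 19 (git commit): modified={c.txt} staged={none}
After op 20 (modify a.txt): modified={a.txt, c.txt} staged={none}
After op 21 (modify b.txt): modified={a.txt, b.txt, c.txt} staged={none}
After op 22 (git add a.txt): modified={b.txt, c.txt} staged={a.txt}
After op 23 (modify a.txt): modified={a.txt, b.txt, c.txt} staged={a.txt}
After op 24 (git add a.txt): modified={b.txt, c.txt} staged={a.txt}
After op 25 (git commit): modified={b.txt, c.txt} staged={none}
After op 26 (modify b.txt): modified={b.txt, c.txt} staged={none}
After op 27 (git add a.txt): modified={b.txt, c.txt} staged={none}
After op 28 (modify b.txt): modified={b.txt, c.txt} staged={none}
After op 29 (git add b.txt): modified={c.txt} staged={b.txt}
Final staged set: {b.txt} -> count=1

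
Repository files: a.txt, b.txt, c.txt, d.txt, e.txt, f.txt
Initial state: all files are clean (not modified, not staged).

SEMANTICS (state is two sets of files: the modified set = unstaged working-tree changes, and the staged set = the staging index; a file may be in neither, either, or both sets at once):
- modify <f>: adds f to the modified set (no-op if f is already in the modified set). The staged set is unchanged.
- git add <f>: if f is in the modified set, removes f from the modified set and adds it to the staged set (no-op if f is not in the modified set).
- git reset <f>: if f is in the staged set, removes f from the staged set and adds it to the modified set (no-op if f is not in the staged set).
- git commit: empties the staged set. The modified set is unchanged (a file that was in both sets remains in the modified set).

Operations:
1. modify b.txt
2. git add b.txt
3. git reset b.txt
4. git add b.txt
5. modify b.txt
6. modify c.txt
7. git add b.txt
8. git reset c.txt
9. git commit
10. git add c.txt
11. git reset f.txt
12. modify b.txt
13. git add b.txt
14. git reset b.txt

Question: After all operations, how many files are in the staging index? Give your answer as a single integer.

After op 1 (modify b.txt): modified={b.txt} staged={none}
After op 2 (git add b.txt): modified={none} staged={b.txt}
After op 3 (git reset b.txt): modified={b.txt} staged={none}
After op 4 (git add b.txt): modified={none} staged={b.txt}
After op 5 (modify b.txt): modified={b.txt} staged={b.txt}
After op 6 (modify c.txt): modified={b.txt, c.txt} staged={b.txt}
After op 7 (git add b.txt): modified={c.txt} staged={b.txt}
After op 8 (git reset c.txt): modified={c.txt} staged={b.txt}
After op 9 (git commit): modified={c.txt} staged={none}
After op 10 (git add c.txt): modified={none} staged={c.txt}
After op 11 (git reset f.txt): modified={none} staged={c.txt}
After op 12 (modify b.txt): modified={b.txt} staged={c.txt}
After op 13 (git add b.txt): modified={none} staged={b.txt, c.txt}
After op 14 (git reset b.txt): modified={b.txt} staged={c.txt}
Final staged set: {c.txt} -> count=1

Answer: 1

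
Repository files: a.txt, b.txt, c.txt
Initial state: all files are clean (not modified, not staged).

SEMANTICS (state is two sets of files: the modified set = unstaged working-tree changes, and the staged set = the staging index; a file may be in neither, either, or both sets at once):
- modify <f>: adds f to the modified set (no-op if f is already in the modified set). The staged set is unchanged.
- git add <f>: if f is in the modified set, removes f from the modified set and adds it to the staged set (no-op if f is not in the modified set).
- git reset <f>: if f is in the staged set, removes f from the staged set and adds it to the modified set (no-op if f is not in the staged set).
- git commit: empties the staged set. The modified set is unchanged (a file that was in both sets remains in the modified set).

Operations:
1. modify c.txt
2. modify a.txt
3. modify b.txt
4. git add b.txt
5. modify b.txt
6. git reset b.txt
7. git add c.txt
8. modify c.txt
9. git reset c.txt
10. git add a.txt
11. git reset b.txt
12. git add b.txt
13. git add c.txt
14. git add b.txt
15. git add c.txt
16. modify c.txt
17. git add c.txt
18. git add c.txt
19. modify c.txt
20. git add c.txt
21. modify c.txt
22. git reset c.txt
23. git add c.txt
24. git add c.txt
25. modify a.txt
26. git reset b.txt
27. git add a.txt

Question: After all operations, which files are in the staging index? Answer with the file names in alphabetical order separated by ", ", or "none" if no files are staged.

Answer: a.txt, c.txt

Derivation:
After op 1 (modify c.txt): modified={c.txt} staged={none}
After op 2 (modify a.txt): modified={a.txt, c.txt} staged={none}
After op 3 (modify b.txt): modified={a.txt, b.txt, c.txt} staged={none}
After op 4 (git add b.txt): modified={a.txt, c.txt} staged={b.txt}
After op 5 (modify b.txt): modified={a.txt, b.txt, c.txt} staged={b.txt}
After op 6 (git reset b.txt): modified={a.txt, b.txt, c.txt} staged={none}
After op 7 (git add c.txt): modified={a.txt, b.txt} staged={c.txt}
After op 8 (modify c.txt): modified={a.txt, b.txt, c.txt} staged={c.txt}
After op 9 (git reset c.txt): modified={a.txt, b.txt, c.txt} staged={none}
After op 10 (git add a.txt): modified={b.txt, c.txt} staged={a.txt}
After op 11 (git reset b.txt): modified={b.txt, c.txt} staged={a.txt}
After op 12 (git add b.txt): modified={c.txt} staged={a.txt, b.txt}
After op 13 (git add c.txt): modified={none} staged={a.txt, b.txt, c.txt}
After op 14 (git add b.txt): modified={none} staged={a.txt, b.txt, c.txt}
After op 15 (git add c.txt): modified={none} staged={a.txt, b.txt, c.txt}
After op 16 (modify c.txt): modified={c.txt} staged={a.txt, b.txt, c.txt}
After op 17 (git add c.txt): modified={none} staged={a.txt, b.txt, c.txt}
After op 18 (git add c.txt): modified={none} staged={a.txt, b.txt, c.txt}
After op 19 (modify c.txt): modified={c.txt} staged={a.txt, b.txt, c.txt}
After op 20 (git add c.txt): modified={none} staged={a.txt, b.txt, c.txt}
After op 21 (modify c.txt): modified={c.txt} staged={a.txt, b.txt, c.txt}
After op 22 (git reset c.txt): modified={c.txt} staged={a.txt, b.txt}
After op 23 (git add c.txt): modified={none} staged={a.txt, b.txt, c.txt}
After op 24 (git add c.txt): modified={none} staged={a.txt, b.txt, c.txt}
After op 25 (modify a.txt): modified={a.txt} staged={a.txt, b.txt, c.txt}
After op 26 (git reset b.txt): modified={a.txt, b.txt} staged={a.txt, c.txt}
After op 27 (git add a.txt): modified={b.txt} staged={a.txt, c.txt}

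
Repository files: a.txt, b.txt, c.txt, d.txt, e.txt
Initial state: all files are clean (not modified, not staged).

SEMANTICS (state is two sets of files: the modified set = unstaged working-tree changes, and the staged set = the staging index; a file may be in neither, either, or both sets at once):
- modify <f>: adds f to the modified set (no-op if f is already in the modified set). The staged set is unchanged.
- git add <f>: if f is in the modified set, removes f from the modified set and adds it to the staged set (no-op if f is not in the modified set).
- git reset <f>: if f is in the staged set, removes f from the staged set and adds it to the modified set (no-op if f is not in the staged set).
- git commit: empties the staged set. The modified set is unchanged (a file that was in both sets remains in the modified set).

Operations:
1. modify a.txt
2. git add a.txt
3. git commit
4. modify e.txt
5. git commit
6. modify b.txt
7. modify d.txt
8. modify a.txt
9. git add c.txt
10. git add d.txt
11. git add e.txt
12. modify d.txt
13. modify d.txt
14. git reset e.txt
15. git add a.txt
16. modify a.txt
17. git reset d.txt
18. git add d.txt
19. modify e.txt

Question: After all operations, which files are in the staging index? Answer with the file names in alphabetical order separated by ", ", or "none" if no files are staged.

Answer: a.txt, d.txt

Derivation:
After op 1 (modify a.txt): modified={a.txt} staged={none}
After op 2 (git add a.txt): modified={none} staged={a.txt}
After op 3 (git commit): modified={none} staged={none}
After op 4 (modify e.txt): modified={e.txt} staged={none}
After op 5 (git commit): modified={e.txt} staged={none}
After op 6 (modify b.txt): modified={b.txt, e.txt} staged={none}
After op 7 (modify d.txt): modified={b.txt, d.txt, e.txt} staged={none}
After op 8 (modify a.txt): modified={a.txt, b.txt, d.txt, e.txt} staged={none}
After op 9 (git add c.txt): modified={a.txt, b.txt, d.txt, e.txt} staged={none}
After op 10 (git add d.txt): modified={a.txt, b.txt, e.txt} staged={d.txt}
After op 11 (git add e.txt): modified={a.txt, b.txt} staged={d.txt, e.txt}
After op 12 (modify d.txt): modified={a.txt, b.txt, d.txt} staged={d.txt, e.txt}
After op 13 (modify d.txt): modified={a.txt, b.txt, d.txt} staged={d.txt, e.txt}
After op 14 (git reset e.txt): modified={a.txt, b.txt, d.txt, e.txt} staged={d.txt}
After op 15 (git add a.txt): modified={b.txt, d.txt, e.txt} staged={a.txt, d.txt}
After op 16 (modify a.txt): modified={a.txt, b.txt, d.txt, e.txt} staged={a.txt, d.txt}
After op 17 (git reset d.txt): modified={a.txt, b.txt, d.txt, e.txt} staged={a.txt}
After op 18 (git add d.txt): modified={a.txt, b.txt, e.txt} staged={a.txt, d.txt}
After op 19 (modify e.txt): modified={a.txt, b.txt, e.txt} staged={a.txt, d.txt}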